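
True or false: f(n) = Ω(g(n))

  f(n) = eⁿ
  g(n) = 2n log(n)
True

f(n) = eⁿ is O(eⁿ), and g(n) = 2n log(n) is O(n log n).
Since O(eⁿ) grows at least as fast as O(n log n), f(n) = Ω(g(n)) is true.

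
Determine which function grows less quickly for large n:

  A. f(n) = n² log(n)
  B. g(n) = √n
B

f(n) = n² log(n) is O(n² log n), while g(n) = √n is O(√n).
Since O(√n) grows slower than O(n² log n), g(n) is dominated.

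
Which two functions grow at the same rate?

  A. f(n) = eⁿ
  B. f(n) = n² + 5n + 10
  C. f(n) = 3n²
B and C

Examining each function:
  A. eⁿ is O(eⁿ)
  B. n² + 5n + 10 is O(n²)
  C. 3n² is O(n²)

Functions B and C both have the same complexity class.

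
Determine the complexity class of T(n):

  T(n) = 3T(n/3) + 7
Θ(n)

Master Theorem: a = 3, b = 3, f(n) = 7.
Compute the critical exponent d = log₃(3) = 1.
Compare f(n) = Θ(1) against n^d:
  k = 0 < d = 1, so f(n) = O(n^(d-ε)) — Case 1.
  The recursion cost dominates: T(n) = Θ(n^d) = Θ(n).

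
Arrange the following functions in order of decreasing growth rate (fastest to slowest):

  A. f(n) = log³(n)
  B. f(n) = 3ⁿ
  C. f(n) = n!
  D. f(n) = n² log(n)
C > B > D > A

Comparing growth rates:
C = n! is O(n!)
B = 3ⁿ is O(3ⁿ)
D = n² log(n) is O(n² log n)
A = log³(n) is O(log³ n)

Therefore, the order from fastest to slowest is: C > B > D > A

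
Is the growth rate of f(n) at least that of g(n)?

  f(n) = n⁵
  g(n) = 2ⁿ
False

f(n) = n⁵ is O(n⁵), and g(n) = 2ⁿ is O(2ⁿ).
Since O(n⁵) grows slower than O(2ⁿ), f(n) = Ω(g(n)) is false.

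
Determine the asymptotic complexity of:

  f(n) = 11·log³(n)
O(log³ n)

The dominant term in 11·log³(n) is 11·log³(n), which is Θ(log³ n).
Constants are absorbed, so the tightest bound is O(log³ n).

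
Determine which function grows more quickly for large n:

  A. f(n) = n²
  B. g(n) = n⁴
B

f(n) = n² is O(n²), while g(n) = n⁴ is O(n⁴).
Since O(n⁴) grows faster than O(n²), g(n) dominates.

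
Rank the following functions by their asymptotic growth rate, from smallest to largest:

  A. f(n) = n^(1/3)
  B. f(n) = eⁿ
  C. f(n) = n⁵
A < C < B

Comparing growth rates:
A = n^(1/3) is O(n^(1/3))
C = n⁵ is O(n⁵)
B = eⁿ is O(eⁿ)

Therefore, the order from slowest to fastest is: A < C < B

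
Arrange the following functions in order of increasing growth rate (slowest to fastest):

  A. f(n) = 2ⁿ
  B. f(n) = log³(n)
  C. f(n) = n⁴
B < C < A

Comparing growth rates:
B = log³(n) is O(log³ n)
C = n⁴ is O(n⁴)
A = 2ⁿ is O(2ⁿ)

Therefore, the order from slowest to fastest is: B < C < A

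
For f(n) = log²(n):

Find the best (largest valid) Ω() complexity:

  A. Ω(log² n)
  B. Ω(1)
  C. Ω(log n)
A

f(n) = log²(n) is Ω(log² n).
All listed options are valid Big-Ω bounds (lower bounds),
but Ω(log² n) is the tightest (largest valid bound).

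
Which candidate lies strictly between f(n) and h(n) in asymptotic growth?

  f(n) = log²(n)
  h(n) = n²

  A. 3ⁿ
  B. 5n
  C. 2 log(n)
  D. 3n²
B

We need g(n) with log²(n) = o(g(n)) and g(n) = o(n²), i.e. O(log² n) ≺ g ≺ O(n²).
Check each option:
  A. 3ⁿ — O(3ⁿ) does not grow strictly slower than h(n)
  B. 5n — O(n) is strictly between O(log² n) and O(n²) ✓
  C. 2 log(n) — O(log n) does not grow strictly faster than f(n)
  D. 3n² — O(n²) does not grow strictly slower than h(n)

Only option B (5n) lies strictly between.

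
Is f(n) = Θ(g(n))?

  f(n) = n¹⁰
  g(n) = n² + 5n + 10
False

f(n) = n¹⁰ is O(n¹⁰), and g(n) = n² + 5n + 10 is O(n²).
Since they have different growth rates, f(n) = Θ(g(n)) is false.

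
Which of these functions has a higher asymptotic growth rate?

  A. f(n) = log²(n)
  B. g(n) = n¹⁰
B

f(n) = log²(n) is O(log² n), while g(n) = n¹⁰ is O(n¹⁰).
Since O(n¹⁰) grows faster than O(log² n), g(n) dominates.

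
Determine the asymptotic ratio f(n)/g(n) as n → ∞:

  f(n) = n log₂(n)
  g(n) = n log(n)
1/log(2)

Since n log₂(n) and n log(n) have the same growth rate (O(n log n)),
the ratio converges to a constant: 1/log(2).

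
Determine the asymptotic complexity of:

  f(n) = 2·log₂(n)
O(log n)

The dominant term in 2·log₂(n) is 2·log₂(n), which is Θ(log n).
Constants are absorbed, so the tightest bound is O(log n).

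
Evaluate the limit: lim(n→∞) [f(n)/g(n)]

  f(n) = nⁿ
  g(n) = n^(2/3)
∞

Since nⁿ (O(nⁿ)) grows faster than n^(2/3) (O(n^(2/3))),
the ratio f(n)/g(n) → ∞ as n → ∞.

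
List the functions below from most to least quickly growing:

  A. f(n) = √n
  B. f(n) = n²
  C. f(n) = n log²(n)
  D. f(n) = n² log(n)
D > B > C > A

Comparing growth rates:
D = n² log(n) is O(n² log n)
B = n² is O(n²)
C = n log²(n) is O(n log² n)
A = √n is O(√n)

Therefore, the order from fastest to slowest is: D > B > C > A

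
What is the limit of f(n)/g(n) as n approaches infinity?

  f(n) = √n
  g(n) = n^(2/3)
0

Since √n (O(√n)) grows slower than n^(2/3) (O(n^(2/3))),
the ratio f(n)/g(n) → 0 as n → ∞.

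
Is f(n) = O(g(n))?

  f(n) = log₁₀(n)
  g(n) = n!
True

f(n) = log₁₀(n) is O(log n), and g(n) = n! is O(n!).
Since O(log n) ⊆ O(n!) (f grows no faster than g), f(n) = O(g(n)) is true.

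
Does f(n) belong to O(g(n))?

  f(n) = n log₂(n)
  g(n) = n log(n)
True

f(n) = n log₂(n) and g(n) = n log(n) are both O(n log n).
Big-O permits equal growth rates (f ≤ c·g for some c), so f(n) = O(g(n)) is true.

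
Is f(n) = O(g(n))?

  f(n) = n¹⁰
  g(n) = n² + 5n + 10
False

f(n) = n¹⁰ is O(n¹⁰), and g(n) = n² + 5n + 10 is O(n²).
Since O(n¹⁰) grows faster than O(n²), f(n) = O(g(n)) is false.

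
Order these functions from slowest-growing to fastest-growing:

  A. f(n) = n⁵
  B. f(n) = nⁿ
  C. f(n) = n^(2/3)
C < A < B

Comparing growth rates:
C = n^(2/3) is O(n^(2/3))
A = n⁵ is O(n⁵)
B = nⁿ is O(nⁿ)

Therefore, the order from slowest to fastest is: C < A < B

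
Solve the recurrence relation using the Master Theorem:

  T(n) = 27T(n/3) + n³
Θ(n³ log n)

Master Theorem: a = 27, b = 3, f(n) = n³.
Compute the critical exponent d = log₃(27) = 3.
Compare f(n) = Θ(n³) against n^d:
  k = 3 = d, so f(n) = Θ(n^d) — Case 2.
  Work is balanced across levels: T(n) = Θ(n^d log n) = Θ(n³ log n).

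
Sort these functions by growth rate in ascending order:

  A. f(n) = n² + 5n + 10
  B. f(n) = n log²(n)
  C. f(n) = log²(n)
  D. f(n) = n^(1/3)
C < D < B < A

Comparing growth rates:
C = log²(n) is O(log² n)
D = n^(1/3) is O(n^(1/3))
B = n log²(n) is O(n log² n)
A = n² + 5n + 10 is O(n²)

Therefore, the order from slowest to fastest is: C < D < B < A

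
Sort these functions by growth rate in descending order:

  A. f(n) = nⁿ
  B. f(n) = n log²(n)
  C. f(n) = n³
A > C > B

Comparing growth rates:
A = nⁿ is O(nⁿ)
C = n³ is O(n³)
B = n log²(n) is O(n log² n)

Therefore, the order from fastest to slowest is: A > C > B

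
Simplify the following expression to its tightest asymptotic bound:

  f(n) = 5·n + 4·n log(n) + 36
Θ(n log n)

Order the terms by growth rate: 36 ≺ 5·n ≺ 4·n log(n).
The fastest-growing term 4·n log(n) dominates as n → ∞; dropping its constant factor gives Θ(n log n).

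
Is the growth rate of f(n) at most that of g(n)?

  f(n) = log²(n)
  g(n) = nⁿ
True

f(n) = log²(n) is O(log² n), and g(n) = nⁿ is O(nⁿ).
Since O(log² n) ⊆ O(nⁿ) (f grows no faster than g), f(n) = O(g(n)) is true.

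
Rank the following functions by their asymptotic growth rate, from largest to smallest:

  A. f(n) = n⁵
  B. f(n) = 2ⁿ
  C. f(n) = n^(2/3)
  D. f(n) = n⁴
B > A > D > C

Comparing growth rates:
B = 2ⁿ is O(2ⁿ)
A = n⁵ is O(n⁵)
D = n⁴ is O(n⁴)
C = n^(2/3) is O(n^(2/3))

Therefore, the order from fastest to slowest is: B > A > D > C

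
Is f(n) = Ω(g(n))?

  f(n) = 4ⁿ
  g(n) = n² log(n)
True

f(n) = 4ⁿ is O(4ⁿ), and g(n) = n² log(n) is O(n² log n).
Since O(4ⁿ) grows at least as fast as O(n² log n), f(n) = Ω(g(n)) is true.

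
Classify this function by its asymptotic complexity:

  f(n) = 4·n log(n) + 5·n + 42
O(n log n)

The dominant term in 4·n log(n) + 5·n + 42 is 4·n log(n), which is Θ(n log n).
Lower-order terms (5·n, 42) are asymptotically negligible.
Constants are absorbed, so the tightest bound is O(n log n).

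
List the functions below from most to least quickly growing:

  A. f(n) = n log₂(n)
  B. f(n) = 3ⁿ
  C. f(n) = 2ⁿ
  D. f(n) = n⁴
B > C > D > A

Comparing growth rates:
B = 3ⁿ is O(3ⁿ)
C = 2ⁿ is O(2ⁿ)
D = n⁴ is O(n⁴)
A = n log₂(n) is O(n log n)

Therefore, the order from fastest to slowest is: B > C > D > A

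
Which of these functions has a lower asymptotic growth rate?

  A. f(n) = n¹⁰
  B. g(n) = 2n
B

f(n) = n¹⁰ is O(n¹⁰), while g(n) = 2n is O(n).
Since O(n) grows slower than O(n¹⁰), g(n) is dominated.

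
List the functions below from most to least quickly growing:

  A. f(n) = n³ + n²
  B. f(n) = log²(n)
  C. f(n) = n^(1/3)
A > C > B

Comparing growth rates:
A = n³ + n² is O(n³)
C = n^(1/3) is O(n^(1/3))
B = log²(n) is O(log² n)

Therefore, the order from fastest to slowest is: A > C > B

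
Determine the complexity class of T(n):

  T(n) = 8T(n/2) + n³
Θ(n³ log n)

Master Theorem: a = 8, b = 2, f(n) = n³.
Compute the critical exponent d = log₂(8) = 3.
Compare f(n) = Θ(n³) against n^d:
  k = 3 = d, so f(n) = Θ(n^d) — Case 2.
  Work is balanced across levels: T(n) = Θ(n^d log n) = Θ(n³ log n).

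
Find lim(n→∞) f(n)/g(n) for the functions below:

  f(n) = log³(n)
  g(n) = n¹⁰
0

Since log³(n) (O(log³ n)) grows slower than n¹⁰ (O(n¹⁰)),
the ratio f(n)/g(n) → 0 as n → ∞.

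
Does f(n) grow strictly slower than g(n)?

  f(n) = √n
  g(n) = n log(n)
True

f(n) = √n is O(√n), and g(n) = n log(n) is O(n log n).
Since O(√n) grows strictly slower than O(n log n), f(n) = o(g(n)) is true.
This means lim(n→∞) f(n)/g(n) = 0.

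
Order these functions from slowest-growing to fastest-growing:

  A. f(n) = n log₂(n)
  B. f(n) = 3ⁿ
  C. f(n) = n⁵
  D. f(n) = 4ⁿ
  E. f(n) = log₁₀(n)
E < A < C < B < D

Comparing growth rates:
E = log₁₀(n) is O(log n)
A = n log₂(n) is O(n log n)
C = n⁵ is O(n⁵)
B = 3ⁿ is O(3ⁿ)
D = 4ⁿ is O(4ⁿ)

Therefore, the order from slowest to fastest is: E < A < C < B < D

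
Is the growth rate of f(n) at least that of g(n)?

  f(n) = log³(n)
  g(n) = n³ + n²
False

f(n) = log³(n) is O(log³ n), and g(n) = n³ + n² is O(n³).
Since O(log³ n) grows slower than O(n³), f(n) = Ω(g(n)) is false.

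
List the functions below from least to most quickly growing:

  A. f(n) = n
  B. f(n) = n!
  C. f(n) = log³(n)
C < A < B

Comparing growth rates:
C = log³(n) is O(log³ n)
A = n is O(n)
B = n! is O(n!)

Therefore, the order from slowest to fastest is: C < A < B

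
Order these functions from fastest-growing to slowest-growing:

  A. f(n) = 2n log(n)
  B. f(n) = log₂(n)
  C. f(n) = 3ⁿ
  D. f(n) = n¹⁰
C > D > A > B

Comparing growth rates:
C = 3ⁿ is O(3ⁿ)
D = n¹⁰ is O(n¹⁰)
A = 2n log(n) is O(n log n)
B = log₂(n) is O(log n)

Therefore, the order from fastest to slowest is: C > D > A > B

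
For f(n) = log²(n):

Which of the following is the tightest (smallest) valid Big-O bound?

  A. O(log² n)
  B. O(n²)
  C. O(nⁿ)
A

f(n) = log²(n) is O(log² n).
All listed options are valid Big-O bounds (upper bounds),
but O(log² n) is the tightest (smallest valid bound).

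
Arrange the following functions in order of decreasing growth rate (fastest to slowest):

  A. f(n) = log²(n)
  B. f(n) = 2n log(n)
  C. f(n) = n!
C > B > A

Comparing growth rates:
C = n! is O(n!)
B = 2n log(n) is O(n log n)
A = log²(n) is O(log² n)

Therefore, the order from fastest to slowest is: C > B > A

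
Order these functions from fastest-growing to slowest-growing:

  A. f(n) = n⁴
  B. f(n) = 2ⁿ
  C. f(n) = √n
B > A > C

Comparing growth rates:
B = 2ⁿ is O(2ⁿ)
A = n⁴ is O(n⁴)
C = √n is O(√n)

Therefore, the order from fastest to slowest is: B > A > C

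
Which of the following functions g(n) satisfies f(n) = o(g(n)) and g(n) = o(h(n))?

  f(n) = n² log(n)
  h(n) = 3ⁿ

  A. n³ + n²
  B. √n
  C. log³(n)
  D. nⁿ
A

We need g(n) with n² log(n) = o(g(n)) and g(n) = o(3ⁿ), i.e. O(n² log n) ≺ g ≺ O(3ⁿ).
Check each option:
  A. n³ + n² — O(n³) is strictly between O(n² log n) and O(3ⁿ) ✓
  B. √n — O(√n) does not grow strictly faster than f(n)
  C. log³(n) — O(log³ n) does not grow strictly faster than f(n)
  D. nⁿ — O(nⁿ) does not grow strictly slower than h(n)

Only option A (n³ + n²) lies strictly between.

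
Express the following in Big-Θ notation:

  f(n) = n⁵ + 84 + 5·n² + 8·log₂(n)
Θ(n⁵)

Order the terms by growth rate: 84 ≺ 8·log₂(n) ≺ 5·n² ≺ n⁵.
The fastest-growing term n⁵ dominates as n → ∞; dropping its constant factor gives Θ(n⁵).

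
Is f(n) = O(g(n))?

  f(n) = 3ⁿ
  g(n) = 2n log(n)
False

f(n) = 3ⁿ is O(3ⁿ), and g(n) = 2n log(n) is O(n log n).
Since O(3ⁿ) grows faster than O(n log n), f(n) = O(g(n)) is false.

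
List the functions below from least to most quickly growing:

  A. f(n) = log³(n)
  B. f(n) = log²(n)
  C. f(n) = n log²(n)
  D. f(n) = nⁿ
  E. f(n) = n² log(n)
B < A < C < E < D

Comparing growth rates:
B = log²(n) is O(log² n)
A = log³(n) is O(log³ n)
C = n log²(n) is O(n log² n)
E = n² log(n) is O(n² log n)
D = nⁿ is O(nⁿ)

Therefore, the order from slowest to fastest is: B < A < C < E < D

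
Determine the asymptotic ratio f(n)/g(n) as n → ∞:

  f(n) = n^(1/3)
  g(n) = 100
∞

Since n^(1/3) (O(n^(1/3))) grows faster than 100 (O(1)),
the ratio f(n)/g(n) → ∞ as n → ∞.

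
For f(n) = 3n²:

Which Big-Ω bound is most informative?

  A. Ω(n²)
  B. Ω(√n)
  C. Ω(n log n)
A

f(n) = 3n² is Ω(n²).
All listed options are valid Big-Ω bounds (lower bounds),
but Ω(n²) is the tightest (largest valid bound).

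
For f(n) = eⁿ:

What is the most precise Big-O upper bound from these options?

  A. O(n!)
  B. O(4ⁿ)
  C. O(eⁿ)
C

f(n) = eⁿ is O(eⁿ).
All listed options are valid Big-O bounds (upper bounds),
but O(eⁿ) is the tightest (smallest valid bound).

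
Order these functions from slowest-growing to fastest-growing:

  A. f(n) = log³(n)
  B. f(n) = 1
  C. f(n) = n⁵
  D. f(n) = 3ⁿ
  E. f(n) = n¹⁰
B < A < C < E < D

Comparing growth rates:
B = 1 is O(1)
A = log³(n) is O(log³ n)
C = n⁵ is O(n⁵)
E = n¹⁰ is O(n¹⁰)
D = 3ⁿ is O(3ⁿ)

Therefore, the order from slowest to fastest is: B < A < C < E < D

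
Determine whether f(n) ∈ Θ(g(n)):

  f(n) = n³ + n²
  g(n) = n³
True

f(n) = n³ + n² and g(n) = n³ are both O(n³).
Since they have the same asymptotic growth rate, f(n) = Θ(g(n)) is true.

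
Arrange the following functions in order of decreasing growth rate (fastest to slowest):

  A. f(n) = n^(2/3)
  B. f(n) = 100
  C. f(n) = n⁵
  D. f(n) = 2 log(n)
C > A > D > B

Comparing growth rates:
C = n⁵ is O(n⁵)
A = n^(2/3) is O(n^(2/3))
D = 2 log(n) is O(log n)
B = 100 is O(1)

Therefore, the order from fastest to slowest is: C > A > D > B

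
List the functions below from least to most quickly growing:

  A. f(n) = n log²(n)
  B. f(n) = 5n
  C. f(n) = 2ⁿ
B < A < C

Comparing growth rates:
B = 5n is O(n)
A = n log²(n) is O(n log² n)
C = 2ⁿ is O(2ⁿ)

Therefore, the order from slowest to fastest is: B < A < C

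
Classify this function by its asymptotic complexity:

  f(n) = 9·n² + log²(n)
O(n²)

The dominant term in 9·n² + log²(n) is 9·n², which is Θ(n²).
Lower-order terms (log²(n)) are asymptotically negligible.
Constants are absorbed, so the tightest bound is O(n²).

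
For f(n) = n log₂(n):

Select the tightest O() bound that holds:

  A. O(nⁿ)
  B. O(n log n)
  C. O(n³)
B

f(n) = n log₂(n) is O(n log n).
All listed options are valid Big-O bounds (upper bounds),
but O(n log n) is the tightest (smallest valid bound).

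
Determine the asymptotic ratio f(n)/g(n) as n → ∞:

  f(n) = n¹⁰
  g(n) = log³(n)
∞

Since n¹⁰ (O(n¹⁰)) grows faster than log³(n) (O(log³ n)),
the ratio f(n)/g(n) → ∞ as n → ∞.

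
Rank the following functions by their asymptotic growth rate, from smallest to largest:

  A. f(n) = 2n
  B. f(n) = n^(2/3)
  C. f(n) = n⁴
B < A < C

Comparing growth rates:
B = n^(2/3) is O(n^(2/3))
A = 2n is O(n)
C = n⁴ is O(n⁴)

Therefore, the order from slowest to fastest is: B < A < C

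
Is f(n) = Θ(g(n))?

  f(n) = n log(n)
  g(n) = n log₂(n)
True

f(n) = n log(n) and g(n) = n log₂(n) are both O(n log n).
Since they have the same asymptotic growth rate, f(n) = Θ(g(n)) is true.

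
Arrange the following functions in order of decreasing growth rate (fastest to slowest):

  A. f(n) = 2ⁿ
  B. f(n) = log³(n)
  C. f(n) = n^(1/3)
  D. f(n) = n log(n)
A > D > C > B

Comparing growth rates:
A = 2ⁿ is O(2ⁿ)
D = n log(n) is O(n log n)
C = n^(1/3) is O(n^(1/3))
B = log³(n) is O(log³ n)

Therefore, the order from fastest to slowest is: A > D > C > B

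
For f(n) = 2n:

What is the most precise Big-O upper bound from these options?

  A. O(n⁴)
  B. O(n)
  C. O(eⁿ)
B

f(n) = 2n is O(n).
All listed options are valid Big-O bounds (upper bounds),
but O(n) is the tightest (smallest valid bound).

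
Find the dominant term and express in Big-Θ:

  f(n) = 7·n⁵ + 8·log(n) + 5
Θ(n⁵)

Order the terms by growth rate: 5 ≺ 8·log(n) ≺ 7·n⁵.
The fastest-growing term 7·n⁵ dominates as n → ∞; dropping its constant factor gives Θ(n⁵).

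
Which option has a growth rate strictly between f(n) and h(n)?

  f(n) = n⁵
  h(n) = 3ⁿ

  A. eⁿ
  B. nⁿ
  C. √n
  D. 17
A

We need g(n) with n⁵ = o(g(n)) and g(n) = o(3ⁿ), i.e. O(n⁵) ≺ g ≺ O(3ⁿ).
Check each option:
  A. eⁿ — O(eⁿ) is strictly between O(n⁵) and O(3ⁿ) ✓
  B. nⁿ — O(nⁿ) does not grow strictly slower than h(n)
  C. √n — O(√n) does not grow strictly faster than f(n)
  D. 17 — O(1) does not grow strictly faster than f(n)

Only option A (eⁿ) lies strictly between.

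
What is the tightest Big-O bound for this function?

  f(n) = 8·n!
O(n!)

The dominant term in 8·n! is 8·n!, which is Θ(n!).
Constants are absorbed, so the tightest bound is O(n!).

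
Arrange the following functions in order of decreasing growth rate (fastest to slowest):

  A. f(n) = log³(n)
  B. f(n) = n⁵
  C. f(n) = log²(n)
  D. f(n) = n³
B > D > A > C

Comparing growth rates:
B = n⁵ is O(n⁵)
D = n³ is O(n³)
A = log³(n) is O(log³ n)
C = log²(n) is O(log² n)

Therefore, the order from fastest to slowest is: B > D > A > C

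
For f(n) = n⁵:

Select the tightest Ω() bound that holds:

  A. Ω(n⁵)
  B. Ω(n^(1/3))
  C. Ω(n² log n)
A

f(n) = n⁵ is Ω(n⁵).
All listed options are valid Big-Ω bounds (lower bounds),
but Ω(n⁵) is the tightest (largest valid bound).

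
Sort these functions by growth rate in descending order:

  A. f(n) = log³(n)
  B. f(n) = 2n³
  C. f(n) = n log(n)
B > C > A

Comparing growth rates:
B = 2n³ is O(n³)
C = n log(n) is O(n log n)
A = log³(n) is O(log³ n)

Therefore, the order from fastest to slowest is: B > C > A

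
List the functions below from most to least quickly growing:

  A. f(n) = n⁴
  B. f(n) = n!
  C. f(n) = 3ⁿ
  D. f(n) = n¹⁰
B > C > D > A

Comparing growth rates:
B = n! is O(n!)
C = 3ⁿ is O(3ⁿ)
D = n¹⁰ is O(n¹⁰)
A = n⁴ is O(n⁴)

Therefore, the order from fastest to slowest is: B > C > D > A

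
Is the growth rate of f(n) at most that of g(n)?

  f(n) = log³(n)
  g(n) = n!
True

f(n) = log³(n) is O(log³ n), and g(n) = n! is O(n!).
Since O(log³ n) ⊆ O(n!) (f grows no faster than g), f(n) = O(g(n)) is true.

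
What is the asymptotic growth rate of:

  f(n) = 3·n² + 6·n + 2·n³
Θ(n³)

Order the terms by growth rate: 6·n ≺ 3·n² ≺ 2·n³.
The fastest-growing term 2·n³ dominates as n → ∞; dropping its constant factor gives Θ(n³).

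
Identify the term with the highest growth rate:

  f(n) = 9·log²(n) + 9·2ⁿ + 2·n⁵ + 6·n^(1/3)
9·2ⁿ

Looking at each term:
  - 9·log²(n) is O(log² n)
  - 9·2ⁿ is O(2ⁿ)
  - 2·n⁵ is O(n⁵)
  - 6·n^(1/3) is O(n^(1/3))

The term 9·2ⁿ (O(2ⁿ)) grows fastest and dominates all others.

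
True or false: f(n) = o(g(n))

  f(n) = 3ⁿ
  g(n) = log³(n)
False

f(n) = 3ⁿ is O(3ⁿ), and g(n) = log³(n) is O(log³ n).
Since O(3ⁿ) grows faster than or equal to O(log³ n), f(n) = o(g(n)) is false.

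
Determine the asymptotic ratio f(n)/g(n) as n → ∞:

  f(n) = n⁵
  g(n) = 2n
∞

Since n⁵ (O(n⁵)) grows faster than 2n (O(n)),
the ratio f(n)/g(n) → ∞ as n → ∞.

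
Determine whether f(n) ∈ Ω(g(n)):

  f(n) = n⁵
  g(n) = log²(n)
True

f(n) = n⁵ is O(n⁵), and g(n) = log²(n) is O(log² n).
Since O(n⁵) grows at least as fast as O(log² n), f(n) = Ω(g(n)) is true.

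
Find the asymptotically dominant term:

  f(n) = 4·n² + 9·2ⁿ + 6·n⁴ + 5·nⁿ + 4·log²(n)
5·nⁿ

Looking at each term:
  - 4·n² is O(n²)
  - 9·2ⁿ is O(2ⁿ)
  - 6·n⁴ is O(n⁴)
  - 5·nⁿ is O(nⁿ)
  - 4·log²(n) is O(log² n)

The term 5·nⁿ (O(nⁿ)) grows fastest and dominates all others.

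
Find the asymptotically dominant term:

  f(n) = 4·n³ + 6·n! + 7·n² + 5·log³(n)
6·n!

Looking at each term:
  - 4·n³ is O(n³)
  - 6·n! is O(n!)
  - 7·n² is O(n²)
  - 5·log³(n) is O(log³ n)

The term 6·n! (O(n!)) grows fastest and dominates all others.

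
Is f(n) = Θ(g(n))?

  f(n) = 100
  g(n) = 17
True

f(n) = 100 and g(n) = 17 are both O(1).
Since they have the same asymptotic growth rate, f(n) = Θ(g(n)) is true.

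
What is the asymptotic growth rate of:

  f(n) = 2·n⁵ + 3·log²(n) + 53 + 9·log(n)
Θ(n⁵)

Order the terms by growth rate: 53 ≺ 9·log(n) ≺ 3·log²(n) ≺ 2·n⁵.
The fastest-growing term 2·n⁵ dominates as n → ∞; dropping its constant factor gives Θ(n⁵).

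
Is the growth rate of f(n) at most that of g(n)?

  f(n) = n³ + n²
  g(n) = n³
True

f(n) = n³ + n² and g(n) = n³ are both O(n³).
Big-O permits equal growth rates (f ≤ c·g for some c), so f(n) = O(g(n)) is true.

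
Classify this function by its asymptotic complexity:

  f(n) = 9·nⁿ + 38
O(nⁿ)

The dominant term in 9·nⁿ + 38 is 9·nⁿ, which is Θ(nⁿ).
Lower-order terms (38) are asymptotically negligible.
Constants are absorbed, so the tightest bound is O(nⁿ).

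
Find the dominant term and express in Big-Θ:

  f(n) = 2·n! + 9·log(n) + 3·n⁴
Θ(n!)

Order the terms by growth rate: 9·log(n) ≺ 3·n⁴ ≺ 2·n!.
The fastest-growing term 2·n! dominates as n → ∞; dropping its constant factor gives Θ(n!).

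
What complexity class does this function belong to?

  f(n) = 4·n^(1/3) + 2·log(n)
O(n^(1/3))

The dominant term in 4·n^(1/3) + 2·log(n) is 4·n^(1/3), which is Θ(n^(1/3)).
Lower-order terms (2·log(n)) are asymptotically negligible.
Constants are absorbed, so the tightest bound is O(n^(1/3)).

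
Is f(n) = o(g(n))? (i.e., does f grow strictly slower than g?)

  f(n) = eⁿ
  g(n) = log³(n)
False

f(n) = eⁿ is O(eⁿ), and g(n) = log³(n) is O(log³ n).
Since O(eⁿ) grows faster than or equal to O(log³ n), f(n) = o(g(n)) is false.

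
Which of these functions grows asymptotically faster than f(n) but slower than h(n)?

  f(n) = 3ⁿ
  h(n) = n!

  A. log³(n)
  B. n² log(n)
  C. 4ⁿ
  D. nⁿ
C

We need g(n) with 3ⁿ = o(g(n)) and g(n) = o(n!), i.e. O(3ⁿ) ≺ g ≺ O(n!).
Check each option:
  A. log³(n) — O(log³ n) does not grow strictly faster than f(n)
  B. n² log(n) — O(n² log n) does not grow strictly faster than f(n)
  C. 4ⁿ — O(4ⁿ) is strictly between O(3ⁿ) and O(n!) ✓
  D. nⁿ — O(nⁿ) does not grow strictly slower than h(n)

Only option C (4ⁿ) lies strictly between.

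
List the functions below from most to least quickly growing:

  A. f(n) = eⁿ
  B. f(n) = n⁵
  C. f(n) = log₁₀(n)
A > B > C

Comparing growth rates:
A = eⁿ is O(eⁿ)
B = n⁵ is O(n⁵)
C = log₁₀(n) is O(log n)

Therefore, the order from fastest to slowest is: A > B > C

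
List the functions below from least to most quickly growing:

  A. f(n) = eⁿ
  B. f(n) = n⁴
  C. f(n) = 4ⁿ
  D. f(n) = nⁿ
B < A < C < D

Comparing growth rates:
B = n⁴ is O(n⁴)
A = eⁿ is O(eⁿ)
C = 4ⁿ is O(4ⁿ)
D = nⁿ is O(nⁿ)

Therefore, the order from slowest to fastest is: B < A < C < D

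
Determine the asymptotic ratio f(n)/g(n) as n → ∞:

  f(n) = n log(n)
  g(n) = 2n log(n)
1/2

Since n log(n) and 2n log(n) have the same growth rate (O(n log n)),
the ratio converges to a constant: 1/2.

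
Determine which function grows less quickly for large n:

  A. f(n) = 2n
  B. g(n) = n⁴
A

f(n) = 2n is O(n), while g(n) = n⁴ is O(n⁴).
Since O(n) grows slower than O(n⁴), f(n) is dominated.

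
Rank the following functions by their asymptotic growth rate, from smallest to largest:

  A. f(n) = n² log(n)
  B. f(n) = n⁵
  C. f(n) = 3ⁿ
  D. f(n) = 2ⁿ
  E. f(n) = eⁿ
A < B < D < E < C

Comparing growth rates:
A = n² log(n) is O(n² log n)
B = n⁵ is O(n⁵)
D = 2ⁿ is O(2ⁿ)
E = eⁿ is O(eⁿ)
C = 3ⁿ is O(3ⁿ)

Therefore, the order from slowest to fastest is: A < B < D < E < C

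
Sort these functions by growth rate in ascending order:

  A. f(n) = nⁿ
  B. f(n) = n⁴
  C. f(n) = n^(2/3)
C < B < A

Comparing growth rates:
C = n^(2/3) is O(n^(2/3))
B = n⁴ is O(n⁴)
A = nⁿ is O(nⁿ)

Therefore, the order from slowest to fastest is: C < B < A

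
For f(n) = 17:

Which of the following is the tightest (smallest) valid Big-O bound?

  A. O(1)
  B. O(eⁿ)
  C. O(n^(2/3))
A

f(n) = 17 is O(1).
All listed options are valid Big-O bounds (upper bounds),
but O(1) is the tightest (smallest valid bound).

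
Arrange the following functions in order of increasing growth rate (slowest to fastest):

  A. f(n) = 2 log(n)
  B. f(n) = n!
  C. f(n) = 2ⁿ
A < C < B

Comparing growth rates:
A = 2 log(n) is O(log n)
C = 2ⁿ is O(2ⁿ)
B = n! is O(n!)

Therefore, the order from slowest to fastest is: A < C < B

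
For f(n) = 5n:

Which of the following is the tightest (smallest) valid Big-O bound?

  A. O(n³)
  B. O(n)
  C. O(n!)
B

f(n) = 5n is O(n).
All listed options are valid Big-O bounds (upper bounds),
but O(n) is the tightest (smallest valid bound).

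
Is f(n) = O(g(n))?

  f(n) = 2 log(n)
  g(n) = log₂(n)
True

f(n) = 2 log(n) and g(n) = log₂(n) are both O(log n).
Big-O permits equal growth rates (f ≤ c·g for some c), so f(n) = O(g(n)) is true.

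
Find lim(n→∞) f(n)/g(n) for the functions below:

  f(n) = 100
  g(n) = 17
100/17

Since 100 and 17 have the same growth rate (O(1)),
the ratio converges to a constant: 100/17.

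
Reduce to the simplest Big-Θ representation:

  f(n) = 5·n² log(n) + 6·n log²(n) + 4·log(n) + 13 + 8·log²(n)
Θ(n² log n)

Order the terms by growth rate: 13 ≺ 4·log(n) ≺ 8·log²(n) ≺ 6·n log²(n) ≺ 5·n² log(n).
The fastest-growing term 5·n² log(n) dominates as n → ∞; dropping its constant factor gives Θ(n² log n).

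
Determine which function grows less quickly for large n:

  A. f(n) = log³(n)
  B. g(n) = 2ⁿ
A

f(n) = log³(n) is O(log³ n), while g(n) = 2ⁿ is O(2ⁿ).
Since O(log³ n) grows slower than O(2ⁿ), f(n) is dominated.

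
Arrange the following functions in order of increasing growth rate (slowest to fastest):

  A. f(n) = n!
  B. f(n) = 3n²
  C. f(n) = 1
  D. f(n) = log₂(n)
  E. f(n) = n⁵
C < D < B < E < A

Comparing growth rates:
C = 1 is O(1)
D = log₂(n) is O(log n)
B = 3n² is O(n²)
E = n⁵ is O(n⁵)
A = n! is O(n!)

Therefore, the order from slowest to fastest is: C < D < B < E < A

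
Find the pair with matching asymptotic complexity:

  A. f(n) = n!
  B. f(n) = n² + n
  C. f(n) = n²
B and C

Examining each function:
  A. n! is O(n!)
  B. n² + n is O(n²)
  C. n² is O(n²)

Functions B and C both have the same complexity class.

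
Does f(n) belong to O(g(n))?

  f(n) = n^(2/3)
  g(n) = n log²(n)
True

f(n) = n^(2/3) is O(n^(2/3)), and g(n) = n log²(n) is O(n log² n).
Since O(n^(2/3)) ⊆ O(n log² n) (f grows no faster than g), f(n) = O(g(n)) is true.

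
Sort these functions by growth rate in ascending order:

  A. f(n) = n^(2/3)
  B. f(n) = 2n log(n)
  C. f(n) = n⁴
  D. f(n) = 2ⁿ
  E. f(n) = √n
E < A < B < C < D

Comparing growth rates:
E = √n is O(√n)
A = n^(2/3) is O(n^(2/3))
B = 2n log(n) is O(n log n)
C = n⁴ is O(n⁴)
D = 2ⁿ is O(2ⁿ)

Therefore, the order from slowest to fastest is: E < A < B < C < D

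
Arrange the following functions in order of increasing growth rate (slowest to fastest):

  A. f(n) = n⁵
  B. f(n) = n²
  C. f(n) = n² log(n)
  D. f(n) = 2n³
B < C < D < A

Comparing growth rates:
B = n² is O(n²)
C = n² log(n) is O(n² log n)
D = 2n³ is O(n³)
A = n⁵ is O(n⁵)

Therefore, the order from slowest to fastest is: B < C < D < A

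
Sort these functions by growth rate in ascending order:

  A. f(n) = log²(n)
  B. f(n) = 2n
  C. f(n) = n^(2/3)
A < C < B

Comparing growth rates:
A = log²(n) is O(log² n)
C = n^(2/3) is O(n^(2/3))
B = 2n is O(n)

Therefore, the order from slowest to fastest is: A < C < B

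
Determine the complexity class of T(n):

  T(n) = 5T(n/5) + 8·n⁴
Θ(n⁴)

Master Theorem: a = 5, b = 5, f(n) = 8·n⁴.
Compute the critical exponent d = log₅(5) = 1.
Compare f(n) = Θ(n⁴) against n^d:
  k = 4 > d = 1, so f(n) = Ω(n^(d+ε)) — Case 3.
  Regularity: a·(n/b)^4/n^4 = a/b^4 = 5/625 < 1 ✓.
  The top-level work dominates: T(n) = Θ(f(n)) = Θ(n⁴).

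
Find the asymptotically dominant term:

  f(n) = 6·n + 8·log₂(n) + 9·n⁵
9·n⁵

Looking at each term:
  - 6·n is O(n)
  - 8·log₂(n) is O(log n)
  - 9·n⁵ is O(n⁵)

The term 9·n⁵ (O(n⁵)) grows fastest and dominates all others.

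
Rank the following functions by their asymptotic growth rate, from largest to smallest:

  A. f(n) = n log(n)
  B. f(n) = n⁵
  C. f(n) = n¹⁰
C > B > A

Comparing growth rates:
C = n¹⁰ is O(n¹⁰)
B = n⁵ is O(n⁵)
A = n log(n) is O(n log n)

Therefore, the order from fastest to slowest is: C > B > A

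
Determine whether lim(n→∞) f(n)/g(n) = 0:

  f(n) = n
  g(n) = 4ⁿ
True

f(n) = n is O(n), and g(n) = 4ⁿ is O(4ⁿ).
Since O(n) grows strictly slower than O(4ⁿ), f(n) = o(g(n)) is true.
This means lim(n→∞) f(n)/g(n) = 0.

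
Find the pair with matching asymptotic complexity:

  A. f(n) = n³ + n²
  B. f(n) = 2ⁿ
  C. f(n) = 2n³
A and C

Examining each function:
  A. n³ + n² is O(n³)
  B. 2ⁿ is O(2ⁿ)
  C. 2n³ is O(n³)

Functions A and C both have the same complexity class.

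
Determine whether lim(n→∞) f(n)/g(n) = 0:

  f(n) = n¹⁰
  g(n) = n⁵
False

f(n) = n¹⁰ is O(n¹⁰), and g(n) = n⁵ is O(n⁵).
Since O(n¹⁰) grows faster than or equal to O(n⁵), f(n) = o(g(n)) is false.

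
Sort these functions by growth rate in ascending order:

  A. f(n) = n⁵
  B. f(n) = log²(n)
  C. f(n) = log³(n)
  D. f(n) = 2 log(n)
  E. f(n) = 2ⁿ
D < B < C < A < E

Comparing growth rates:
D = 2 log(n) is O(log n)
B = log²(n) is O(log² n)
C = log³(n) is O(log³ n)
A = n⁵ is O(n⁵)
E = 2ⁿ is O(2ⁿ)

Therefore, the order from slowest to fastest is: D < B < C < A < E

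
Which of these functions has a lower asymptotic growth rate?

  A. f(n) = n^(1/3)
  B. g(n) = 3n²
A

f(n) = n^(1/3) is O(n^(1/3)), while g(n) = 3n² is O(n²).
Since O(n^(1/3)) grows slower than O(n²), f(n) is dominated.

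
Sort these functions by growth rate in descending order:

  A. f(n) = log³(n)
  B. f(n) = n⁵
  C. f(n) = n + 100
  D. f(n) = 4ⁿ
D > B > C > A

Comparing growth rates:
D = 4ⁿ is O(4ⁿ)
B = n⁵ is O(n⁵)
C = n + 100 is O(n)
A = log³(n) is O(log³ n)

Therefore, the order from fastest to slowest is: D > B > C > A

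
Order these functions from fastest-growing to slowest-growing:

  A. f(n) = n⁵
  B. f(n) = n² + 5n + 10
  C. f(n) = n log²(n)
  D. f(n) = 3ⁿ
D > A > B > C

Comparing growth rates:
D = 3ⁿ is O(3ⁿ)
A = n⁵ is O(n⁵)
B = n² + 5n + 10 is O(n²)
C = n log²(n) is O(n log² n)

Therefore, the order from fastest to slowest is: D > A > B > C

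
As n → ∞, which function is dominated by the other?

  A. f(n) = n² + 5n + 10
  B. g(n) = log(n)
B

f(n) = n² + 5n + 10 is O(n²), while g(n) = log(n) is O(log n).
Since O(log n) grows slower than O(n²), g(n) is dominated.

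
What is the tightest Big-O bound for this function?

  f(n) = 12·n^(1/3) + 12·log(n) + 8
O(n^(1/3))

The dominant term in 12·n^(1/3) + 12·log(n) + 8 is 12·n^(1/3), which is Θ(n^(1/3)).
Lower-order terms (12·log(n), 8) are asymptotically negligible.
Constants are absorbed, so the tightest bound is O(n^(1/3)).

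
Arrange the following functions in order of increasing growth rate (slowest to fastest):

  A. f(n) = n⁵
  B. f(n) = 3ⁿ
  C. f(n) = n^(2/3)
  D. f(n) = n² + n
C < D < A < B

Comparing growth rates:
C = n^(2/3) is O(n^(2/3))
D = n² + n is O(n²)
A = n⁵ is O(n⁵)
B = 3ⁿ is O(3ⁿ)

Therefore, the order from slowest to fastest is: C < D < A < B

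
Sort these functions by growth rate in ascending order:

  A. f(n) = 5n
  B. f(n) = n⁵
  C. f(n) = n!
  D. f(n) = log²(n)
D < A < B < C

Comparing growth rates:
D = log²(n) is O(log² n)
A = 5n is O(n)
B = n⁵ is O(n⁵)
C = n! is O(n!)

Therefore, the order from slowest to fastest is: D < A < B < C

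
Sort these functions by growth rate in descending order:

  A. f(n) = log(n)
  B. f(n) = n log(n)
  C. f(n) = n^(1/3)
B > C > A

Comparing growth rates:
B = n log(n) is O(n log n)
C = n^(1/3) is O(n^(1/3))
A = log(n) is O(log n)

Therefore, the order from fastest to slowest is: B > C > A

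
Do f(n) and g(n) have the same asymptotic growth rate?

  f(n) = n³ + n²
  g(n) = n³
True

f(n) = n³ + n² and g(n) = n³ are both O(n³).
Since they have the same asymptotic growth rate, f(n) = Θ(g(n)) is true.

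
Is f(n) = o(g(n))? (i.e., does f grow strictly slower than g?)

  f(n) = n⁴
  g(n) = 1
False

f(n) = n⁴ is O(n⁴), and g(n) = 1 is O(1).
Since O(n⁴) grows faster than or equal to O(1), f(n) = o(g(n)) is false.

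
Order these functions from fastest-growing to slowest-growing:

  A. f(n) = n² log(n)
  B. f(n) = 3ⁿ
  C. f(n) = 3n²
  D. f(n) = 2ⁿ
B > D > A > C

Comparing growth rates:
B = 3ⁿ is O(3ⁿ)
D = 2ⁿ is O(2ⁿ)
A = n² log(n) is O(n² log n)
C = 3n² is O(n²)

Therefore, the order from fastest to slowest is: B > D > A > C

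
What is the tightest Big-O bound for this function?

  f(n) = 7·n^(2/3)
O(n^(2/3))

The dominant term in 7·n^(2/3) is 7·n^(2/3), which is Θ(n^(2/3)).
Constants are absorbed, so the tightest bound is O(n^(2/3)).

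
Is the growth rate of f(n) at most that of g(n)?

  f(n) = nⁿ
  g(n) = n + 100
False

f(n) = nⁿ is O(nⁿ), and g(n) = n + 100 is O(n).
Since O(nⁿ) grows faster than O(n), f(n) = O(g(n)) is false.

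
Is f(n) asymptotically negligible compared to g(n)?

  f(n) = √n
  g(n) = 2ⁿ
True

f(n) = √n is O(√n), and g(n) = 2ⁿ is O(2ⁿ).
Since O(√n) grows strictly slower than O(2ⁿ), f(n) = o(g(n)) is true.
This means lim(n→∞) f(n)/g(n) = 0.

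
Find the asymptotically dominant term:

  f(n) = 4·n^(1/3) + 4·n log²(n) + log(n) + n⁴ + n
n⁴

Looking at each term:
  - 4·n^(1/3) is O(n^(1/3))
  - 4·n log²(n) is O(n log² n)
  - log(n) is O(log n)
  - n⁴ is O(n⁴)
  - n is O(n)

The term n⁴ (O(n⁴)) grows fastest and dominates all others.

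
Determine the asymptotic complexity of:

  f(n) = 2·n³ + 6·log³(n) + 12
O(n³)

The dominant term in 2·n³ + 6·log³(n) + 12 is 2·n³, which is Θ(n³).
Lower-order terms (6·log³(n), 12) are asymptotically negligible.
Constants are absorbed, so the tightest bound is O(n³).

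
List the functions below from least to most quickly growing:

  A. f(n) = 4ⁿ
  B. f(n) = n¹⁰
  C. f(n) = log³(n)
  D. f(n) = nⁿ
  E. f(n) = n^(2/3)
C < E < B < A < D

Comparing growth rates:
C = log³(n) is O(log³ n)
E = n^(2/3) is O(n^(2/3))
B = n¹⁰ is O(n¹⁰)
A = 4ⁿ is O(4ⁿ)
D = nⁿ is O(nⁿ)

Therefore, the order from slowest to fastest is: C < E < B < A < D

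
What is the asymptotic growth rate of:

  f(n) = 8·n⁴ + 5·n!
Θ(n!)

Order the terms by growth rate: 8·n⁴ ≺ 5·n!.
The fastest-growing term 5·n! dominates as n → ∞; dropping its constant factor gives Θ(n!).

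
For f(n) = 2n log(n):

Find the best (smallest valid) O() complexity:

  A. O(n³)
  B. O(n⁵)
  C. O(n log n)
C

f(n) = 2n log(n) is O(n log n).
All listed options are valid Big-O bounds (upper bounds),
but O(n log n) is the tightest (smallest valid bound).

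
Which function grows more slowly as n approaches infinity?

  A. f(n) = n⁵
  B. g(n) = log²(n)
B

f(n) = n⁵ is O(n⁵), while g(n) = log²(n) is O(log² n).
Since O(log² n) grows slower than O(n⁵), g(n) is dominated.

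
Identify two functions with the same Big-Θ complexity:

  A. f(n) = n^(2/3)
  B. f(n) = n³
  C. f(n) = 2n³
B and C

Examining each function:
  A. n^(2/3) is O(n^(2/3))
  B. n³ is O(n³)
  C. 2n³ is O(n³)

Functions B and C both have the same complexity class.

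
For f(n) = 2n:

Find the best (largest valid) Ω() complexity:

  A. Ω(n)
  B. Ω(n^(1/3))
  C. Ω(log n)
A

f(n) = 2n is Ω(n).
All listed options are valid Big-Ω bounds (lower bounds),
but Ω(n) is the tightest (largest valid bound).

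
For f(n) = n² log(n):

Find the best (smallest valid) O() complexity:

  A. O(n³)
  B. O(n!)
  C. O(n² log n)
C

f(n) = n² log(n) is O(n² log n).
All listed options are valid Big-O bounds (upper bounds),
but O(n² log n) is the tightest (smallest valid bound).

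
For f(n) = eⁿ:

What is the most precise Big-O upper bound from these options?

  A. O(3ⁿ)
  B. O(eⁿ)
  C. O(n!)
B

f(n) = eⁿ is O(eⁿ).
All listed options are valid Big-O bounds (upper bounds),
but O(eⁿ) is the tightest (smallest valid bound).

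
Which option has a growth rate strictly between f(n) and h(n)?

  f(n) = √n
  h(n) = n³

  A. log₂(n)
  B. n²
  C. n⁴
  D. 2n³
B

We need g(n) with √n = o(g(n)) and g(n) = o(n³), i.e. O(√n) ≺ g ≺ O(n³).
Check each option:
  A. log₂(n) — O(log n) does not grow strictly faster than f(n)
  B. n² — O(n²) is strictly between O(√n) and O(n³) ✓
  C. n⁴ — O(n⁴) does not grow strictly slower than h(n)
  D. 2n³ — O(n³) does not grow strictly slower than h(n)

Only option B (n²) lies strictly between.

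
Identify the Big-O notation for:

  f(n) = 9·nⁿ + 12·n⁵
O(nⁿ)

The dominant term in 9·nⁿ + 12·n⁵ is 9·nⁿ, which is Θ(nⁿ).
Lower-order terms (12·n⁵) are asymptotically negligible.
Constants are absorbed, so the tightest bound is O(nⁿ).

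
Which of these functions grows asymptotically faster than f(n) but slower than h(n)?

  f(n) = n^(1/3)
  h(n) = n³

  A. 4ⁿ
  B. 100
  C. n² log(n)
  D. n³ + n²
C

We need g(n) with n^(1/3) = o(g(n)) and g(n) = o(n³), i.e. O(n^(1/3)) ≺ g ≺ O(n³).
Check each option:
  A. 4ⁿ — O(4ⁿ) does not grow strictly slower than h(n)
  B. 100 — O(1) does not grow strictly faster than f(n)
  C. n² log(n) — O(n² log n) is strictly between O(n^(1/3)) and O(n³) ✓
  D. n³ + n² — O(n³) does not grow strictly slower than h(n)

Only option C (n² log(n)) lies strictly between.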